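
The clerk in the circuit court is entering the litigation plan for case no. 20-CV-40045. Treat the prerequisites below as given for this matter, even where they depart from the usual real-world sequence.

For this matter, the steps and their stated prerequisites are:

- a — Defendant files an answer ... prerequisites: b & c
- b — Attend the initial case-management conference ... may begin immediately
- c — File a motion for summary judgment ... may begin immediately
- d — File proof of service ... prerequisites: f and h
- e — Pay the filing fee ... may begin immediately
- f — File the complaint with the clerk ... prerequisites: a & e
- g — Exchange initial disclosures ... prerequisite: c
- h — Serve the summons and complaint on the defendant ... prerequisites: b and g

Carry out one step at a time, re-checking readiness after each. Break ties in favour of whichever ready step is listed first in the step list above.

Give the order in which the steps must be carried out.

b, c, a, e, f, g, h, d

Nothing is required for b, c and e. b is listed earlier → b first.
c and e are both available; c is listed earlier → c.
Ready: a, e and g. a is listed earlier → a.
Now e and g have their prerequisites met. e is listed earlier, so e next.
f now also ready, so the ready set is {f, g}; f is listed earlier → f.
That leaves g as the only ready step → g.
h is the only step now ready → h.
d is the only step now ready → d.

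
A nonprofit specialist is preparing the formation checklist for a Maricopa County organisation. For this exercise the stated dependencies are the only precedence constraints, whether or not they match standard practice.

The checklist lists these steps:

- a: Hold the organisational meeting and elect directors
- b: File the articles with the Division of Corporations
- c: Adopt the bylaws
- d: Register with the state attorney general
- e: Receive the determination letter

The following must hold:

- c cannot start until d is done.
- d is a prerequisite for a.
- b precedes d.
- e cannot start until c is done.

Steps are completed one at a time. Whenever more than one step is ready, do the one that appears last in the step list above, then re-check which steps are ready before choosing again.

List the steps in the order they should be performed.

b, d, c, e, a

b is the only step with nothing outstanding, so it goes first.
That leaves d as the only ready step → d.
Now c and a have their prerequisites met. c is listed later, so c next.
e now also ready, so the ready set is {e, a}; e is listed later → e.
a needed d, now all done → a.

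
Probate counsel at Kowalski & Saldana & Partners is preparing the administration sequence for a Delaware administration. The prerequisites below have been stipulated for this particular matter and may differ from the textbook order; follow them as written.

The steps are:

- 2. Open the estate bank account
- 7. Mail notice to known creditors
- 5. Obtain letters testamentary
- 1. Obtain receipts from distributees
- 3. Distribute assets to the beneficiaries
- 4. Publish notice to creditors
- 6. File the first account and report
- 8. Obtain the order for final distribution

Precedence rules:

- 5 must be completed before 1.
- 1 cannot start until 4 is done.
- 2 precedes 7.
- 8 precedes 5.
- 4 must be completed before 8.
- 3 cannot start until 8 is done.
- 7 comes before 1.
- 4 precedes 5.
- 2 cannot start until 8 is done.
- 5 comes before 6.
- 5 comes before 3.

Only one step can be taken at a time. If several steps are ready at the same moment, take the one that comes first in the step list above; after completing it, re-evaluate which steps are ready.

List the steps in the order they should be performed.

4, 8, 2, 7, 5, 1, 3, 6

Only 4 has no prerequisites, so it is first.
Next only 8 has its prerequisites met → 8.
Now 2 and 5 have their prerequisites met. 2 is listed earlier, so 2 next.
Now 7 and 5 have their prerequisites met. 7 is listed earlier, so 7 next.
Next only 5 has its prerequisites met → 5.
Ready: 1, 3 and 6. 1 is listed earlier → 1.
Ready: 3 and 6. 3 is listed earlier → 3.
Next only 6 has its prerequisites met → 6.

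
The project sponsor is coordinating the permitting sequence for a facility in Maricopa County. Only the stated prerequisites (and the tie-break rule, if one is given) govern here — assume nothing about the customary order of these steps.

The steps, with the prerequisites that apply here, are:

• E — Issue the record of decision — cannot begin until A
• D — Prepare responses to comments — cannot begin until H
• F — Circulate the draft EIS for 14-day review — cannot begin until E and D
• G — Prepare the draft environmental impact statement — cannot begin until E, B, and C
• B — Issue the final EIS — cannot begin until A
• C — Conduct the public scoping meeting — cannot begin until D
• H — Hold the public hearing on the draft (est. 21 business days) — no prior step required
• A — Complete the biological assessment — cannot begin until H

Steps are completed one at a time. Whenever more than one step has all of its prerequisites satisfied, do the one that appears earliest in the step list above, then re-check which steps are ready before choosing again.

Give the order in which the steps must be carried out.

H, D, C, A, E, F, B, G

Only H has no prerequisites, so it is first.
Now D and A have their prerequisites met. D is listed earlier, so D next.
C now also ready, so the ready set is {C, A}; C is listed earlier → C.
A is the only step now ready → A.
Now E and B have their prerequisites met. E is listed earlier, so E next.
F and B are both available; F is listed earlier → F.
B is the only step now ready → B.
That leaves G as the only ready step → G.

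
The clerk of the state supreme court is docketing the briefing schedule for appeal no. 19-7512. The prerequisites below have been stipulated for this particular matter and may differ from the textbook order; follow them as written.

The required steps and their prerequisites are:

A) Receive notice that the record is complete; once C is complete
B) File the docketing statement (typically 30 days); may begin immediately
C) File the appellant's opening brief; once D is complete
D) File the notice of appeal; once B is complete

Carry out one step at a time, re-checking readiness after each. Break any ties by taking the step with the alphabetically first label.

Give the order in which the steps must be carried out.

B, D, C, A

Only B has no prerequisites, so it is first.
Next only D has its prerequisites met → D.
C needed D, now all done → C.
That leaves A as the only ready step → A.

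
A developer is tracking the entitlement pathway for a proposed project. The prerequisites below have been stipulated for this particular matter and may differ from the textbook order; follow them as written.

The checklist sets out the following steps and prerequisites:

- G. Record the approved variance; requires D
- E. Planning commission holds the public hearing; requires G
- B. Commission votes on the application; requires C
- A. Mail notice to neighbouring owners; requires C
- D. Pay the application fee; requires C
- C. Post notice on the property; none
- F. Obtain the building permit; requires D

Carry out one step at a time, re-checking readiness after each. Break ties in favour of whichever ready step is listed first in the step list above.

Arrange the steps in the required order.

C is the only step with nothing outstanding, so it goes first.
B, A and D are all available; B is listed earlier → B.
Now A and D have their prerequisites met. A is listed earlier, so A next.
D is the only step now ready → D.
Now G and F have their prerequisites met. G is listed earlier, so G next.
E now also ready, so the ready set is {E, F}; E is listed earlier → E.
F needed D, now all done → F.

C → B → A → D → G → E → F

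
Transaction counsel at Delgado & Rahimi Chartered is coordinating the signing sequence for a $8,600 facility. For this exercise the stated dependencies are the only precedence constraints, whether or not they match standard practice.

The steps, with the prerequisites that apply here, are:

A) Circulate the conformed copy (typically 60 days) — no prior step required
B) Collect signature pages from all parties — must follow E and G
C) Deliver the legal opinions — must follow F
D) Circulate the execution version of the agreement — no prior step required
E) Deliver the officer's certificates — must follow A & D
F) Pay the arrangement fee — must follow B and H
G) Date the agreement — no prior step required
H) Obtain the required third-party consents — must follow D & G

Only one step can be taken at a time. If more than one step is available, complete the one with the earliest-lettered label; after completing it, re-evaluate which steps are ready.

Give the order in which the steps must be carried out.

A, D, E, G, B, H, F, C

Nothing is required for A, D and G. A has the earlier label → A first.
Ready: D and G. D has the earlier label → D.
Ready: E and G. E has the earlier label → E.
Next only G has its prerequisites met → G.
Now B and H have their prerequisites met. B has the earlier label, so B next.
Next only H has its prerequisites met → H.
That leaves F as the only ready step → F.
That leaves C as the only ready step → C.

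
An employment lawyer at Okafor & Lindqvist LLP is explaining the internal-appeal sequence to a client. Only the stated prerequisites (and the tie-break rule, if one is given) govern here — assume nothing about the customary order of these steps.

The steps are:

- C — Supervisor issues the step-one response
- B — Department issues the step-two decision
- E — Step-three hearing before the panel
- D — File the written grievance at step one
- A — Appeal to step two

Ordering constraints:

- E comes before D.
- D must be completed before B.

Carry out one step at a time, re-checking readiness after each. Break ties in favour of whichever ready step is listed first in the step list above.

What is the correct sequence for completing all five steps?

C, E, D, B, A

Nothing is required for C, E and A. C is listed earlier → C first.
E and A are both available; E is listed earlier → E.
D now also ready, so the ready set is {D, A}; D is listed earlier → D.
B now also ready, so the ready set is {B, A}; B is listed earlier → B.
That leaves A as the only ready step → A.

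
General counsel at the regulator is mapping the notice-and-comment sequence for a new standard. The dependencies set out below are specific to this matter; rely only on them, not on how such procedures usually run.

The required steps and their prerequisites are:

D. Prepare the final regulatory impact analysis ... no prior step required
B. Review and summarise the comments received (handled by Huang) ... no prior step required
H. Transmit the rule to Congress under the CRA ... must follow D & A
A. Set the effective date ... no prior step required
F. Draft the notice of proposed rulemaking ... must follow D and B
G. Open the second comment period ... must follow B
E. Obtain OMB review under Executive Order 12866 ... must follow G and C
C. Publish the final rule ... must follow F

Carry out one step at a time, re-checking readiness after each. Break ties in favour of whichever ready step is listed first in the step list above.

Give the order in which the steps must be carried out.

D, B, A, H, F, G, C, E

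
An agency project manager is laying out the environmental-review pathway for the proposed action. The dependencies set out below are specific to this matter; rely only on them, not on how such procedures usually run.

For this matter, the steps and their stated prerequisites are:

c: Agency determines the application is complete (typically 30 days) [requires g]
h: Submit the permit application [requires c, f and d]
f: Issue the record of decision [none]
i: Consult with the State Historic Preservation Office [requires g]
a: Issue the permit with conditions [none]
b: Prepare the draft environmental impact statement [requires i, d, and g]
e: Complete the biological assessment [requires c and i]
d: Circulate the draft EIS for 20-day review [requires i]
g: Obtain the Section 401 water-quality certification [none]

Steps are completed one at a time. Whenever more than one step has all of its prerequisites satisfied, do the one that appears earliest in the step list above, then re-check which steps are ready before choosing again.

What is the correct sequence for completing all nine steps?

Nothing is required for f, a and g. f is listed earlier → f first.
Ready: a and g. a is listed earlier → a.
g is the only step now ready → g.
Now c and i have their prerequisites met. c is listed earlier, so c next.
That leaves i as the only ready step → i.
Ready: e and d. e is listed earlier → e.
Next only d has its prerequisites met → d.
Ready: h and b. h is listed earlier → h.
That leaves b as the only ready step → b.

f → a → g → c → i → e → d → h → b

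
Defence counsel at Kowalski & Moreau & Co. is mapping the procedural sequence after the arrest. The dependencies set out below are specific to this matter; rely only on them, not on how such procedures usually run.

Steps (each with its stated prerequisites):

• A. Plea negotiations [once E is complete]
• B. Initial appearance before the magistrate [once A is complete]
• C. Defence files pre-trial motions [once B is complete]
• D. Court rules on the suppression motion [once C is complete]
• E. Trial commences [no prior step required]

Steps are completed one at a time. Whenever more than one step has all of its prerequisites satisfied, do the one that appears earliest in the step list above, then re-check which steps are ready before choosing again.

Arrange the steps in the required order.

E → A → B → C → D

E is the only step with nothing outstanding, so it goes first.
Next only A has its prerequisites met → A.
That leaves B as the only ready step → B.
C is the only step now ready → C.
Next only D has its prerequisites met → D.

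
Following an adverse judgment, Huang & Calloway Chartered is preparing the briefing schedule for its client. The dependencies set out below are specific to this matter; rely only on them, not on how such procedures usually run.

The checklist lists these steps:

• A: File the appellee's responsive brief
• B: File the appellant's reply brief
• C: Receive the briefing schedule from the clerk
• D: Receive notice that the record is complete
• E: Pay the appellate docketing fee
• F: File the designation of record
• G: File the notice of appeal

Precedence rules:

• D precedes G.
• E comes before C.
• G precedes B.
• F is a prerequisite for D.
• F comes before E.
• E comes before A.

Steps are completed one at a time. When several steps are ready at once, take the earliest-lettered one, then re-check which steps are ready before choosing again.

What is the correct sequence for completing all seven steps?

F is the only step with nothing outstanding, so it goes first.
Ready: D and E. D has the earlier label → D.
G now also ready, so the ready set is {E, G}; E has the earlier label → E.
A and C now also ready, so the ready set is {A, C, G}; A has the earlier label → A.
C and G are both available; C has the earlier label → C.
That leaves G as the only ready step → G.
Next only B has its prerequisites met → B.

F, D, E, A, C, G, B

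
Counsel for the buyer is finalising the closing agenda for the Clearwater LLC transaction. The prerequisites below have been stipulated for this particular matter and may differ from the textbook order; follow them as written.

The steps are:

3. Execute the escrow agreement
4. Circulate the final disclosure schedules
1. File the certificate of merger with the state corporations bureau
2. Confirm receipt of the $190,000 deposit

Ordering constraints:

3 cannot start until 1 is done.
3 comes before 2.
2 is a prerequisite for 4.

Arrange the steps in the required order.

1 3 2 4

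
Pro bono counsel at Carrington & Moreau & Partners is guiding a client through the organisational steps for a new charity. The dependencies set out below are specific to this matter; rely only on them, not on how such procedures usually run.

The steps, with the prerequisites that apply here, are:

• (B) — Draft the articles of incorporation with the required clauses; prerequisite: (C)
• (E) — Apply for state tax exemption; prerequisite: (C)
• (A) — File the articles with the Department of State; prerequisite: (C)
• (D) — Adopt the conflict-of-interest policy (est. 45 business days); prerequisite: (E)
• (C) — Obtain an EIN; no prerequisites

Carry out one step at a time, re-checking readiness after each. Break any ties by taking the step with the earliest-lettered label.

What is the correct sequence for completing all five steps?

(C) has no prerequisites → (C) first.
(A), (B) and (E) are all available; (A) has the earlier label → (A).
Ready: (B) and (E). (B) has the earlier label → (B).
(E) needed (C), now all done → (E).
Next only (D) has its prerequisites met → (D).

(C) (A) (B) (E) (D)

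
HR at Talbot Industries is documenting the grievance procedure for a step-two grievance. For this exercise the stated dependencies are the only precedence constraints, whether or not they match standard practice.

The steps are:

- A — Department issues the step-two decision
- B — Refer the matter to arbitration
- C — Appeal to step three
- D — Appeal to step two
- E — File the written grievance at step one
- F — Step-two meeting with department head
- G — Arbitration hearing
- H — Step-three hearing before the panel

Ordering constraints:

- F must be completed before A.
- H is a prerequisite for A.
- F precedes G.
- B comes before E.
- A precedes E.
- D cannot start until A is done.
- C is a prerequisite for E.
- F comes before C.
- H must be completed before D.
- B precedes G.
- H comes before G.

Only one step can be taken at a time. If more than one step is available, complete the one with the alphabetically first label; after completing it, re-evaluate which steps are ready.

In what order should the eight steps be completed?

Nothing is required for B, F and H. B has the earlier label → B first.
Ready: F and H. F has the earlier label → F.
Now C and H have their prerequisites met. C has the earlier label, so C next.
That leaves H as the only ready step → H.
Now A and G have their prerequisites met. A has the earlier label, so A next.
Ready: D, E and G. D has the earlier label → D.
Now E and G have their prerequisites met. E has the earlier label, so E next.
G is the only step now ready → G.

B F C H A D E G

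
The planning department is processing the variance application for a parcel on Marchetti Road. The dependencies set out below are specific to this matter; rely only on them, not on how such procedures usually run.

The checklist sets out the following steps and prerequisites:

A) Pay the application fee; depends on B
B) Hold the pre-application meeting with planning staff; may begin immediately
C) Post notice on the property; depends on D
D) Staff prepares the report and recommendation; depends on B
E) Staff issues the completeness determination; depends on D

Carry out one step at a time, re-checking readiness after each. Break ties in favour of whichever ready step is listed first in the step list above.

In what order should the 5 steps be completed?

B → A → D → C → E

Only B has no prerequisites, so it is first.
Now A and D have their prerequisites met. A is listed earlier, so A next.
Next only D has its prerequisites met → D.
C and E are both available; C is listed earlier → C.
E needed D, now all done → E.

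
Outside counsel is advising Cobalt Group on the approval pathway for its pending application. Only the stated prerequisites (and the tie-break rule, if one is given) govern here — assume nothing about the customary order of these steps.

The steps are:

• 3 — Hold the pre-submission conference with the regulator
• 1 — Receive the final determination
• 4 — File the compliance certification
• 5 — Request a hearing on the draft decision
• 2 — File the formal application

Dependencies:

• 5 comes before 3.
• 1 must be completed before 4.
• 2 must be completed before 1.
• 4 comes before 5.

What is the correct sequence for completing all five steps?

2 → 1 → 4 → 5 → 3

2 has no prerequisites → 2 first.
Next only 1 has its prerequisites met → 1.
That leaves 4 as the only ready step → 4.
That leaves 5 as the only ready step → 5.
3 needed 5, now all done → 3.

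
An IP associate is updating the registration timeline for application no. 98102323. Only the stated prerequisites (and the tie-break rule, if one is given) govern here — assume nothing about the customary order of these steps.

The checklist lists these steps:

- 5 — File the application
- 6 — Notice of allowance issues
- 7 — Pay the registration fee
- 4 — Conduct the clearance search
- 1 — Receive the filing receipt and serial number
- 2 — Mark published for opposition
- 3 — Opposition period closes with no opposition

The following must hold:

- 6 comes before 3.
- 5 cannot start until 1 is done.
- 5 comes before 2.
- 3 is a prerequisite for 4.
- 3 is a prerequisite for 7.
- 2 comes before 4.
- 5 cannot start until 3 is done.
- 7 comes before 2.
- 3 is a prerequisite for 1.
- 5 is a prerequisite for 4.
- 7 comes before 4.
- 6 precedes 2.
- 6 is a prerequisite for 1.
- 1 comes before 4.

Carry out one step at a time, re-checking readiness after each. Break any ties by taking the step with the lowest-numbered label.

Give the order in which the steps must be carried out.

6 has no prerequisites → 6 first.
3 needed 6, now all done → 3.
1 and 7 are both available; 1 has the earlier label → 1.
5 and 7 are both available; 5 has the earlier label → 5.
7 needed 3, now all done → 7.
That leaves 2 as the only ready step → 2.
4 needed 1, 2, 3, 5 and 7, now all done → 4.

6 → 3 → 1 → 5 → 7 → 2 → 4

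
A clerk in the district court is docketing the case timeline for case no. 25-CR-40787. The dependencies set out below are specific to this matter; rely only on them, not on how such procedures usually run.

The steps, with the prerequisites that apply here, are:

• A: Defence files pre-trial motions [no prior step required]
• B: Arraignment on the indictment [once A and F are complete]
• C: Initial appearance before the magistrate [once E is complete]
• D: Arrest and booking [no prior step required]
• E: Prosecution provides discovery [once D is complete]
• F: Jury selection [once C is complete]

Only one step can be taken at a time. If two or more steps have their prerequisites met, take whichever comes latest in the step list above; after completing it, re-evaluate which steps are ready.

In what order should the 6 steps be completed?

D, E, C, F, A, B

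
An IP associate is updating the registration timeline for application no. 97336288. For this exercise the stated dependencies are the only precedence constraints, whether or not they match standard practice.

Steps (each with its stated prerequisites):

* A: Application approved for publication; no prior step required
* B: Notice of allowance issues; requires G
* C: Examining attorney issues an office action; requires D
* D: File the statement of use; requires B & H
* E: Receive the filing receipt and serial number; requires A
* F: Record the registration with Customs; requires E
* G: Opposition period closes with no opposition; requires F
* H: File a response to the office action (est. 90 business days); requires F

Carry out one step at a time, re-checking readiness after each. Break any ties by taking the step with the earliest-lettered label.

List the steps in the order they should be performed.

A → E → F → G → B → H → D → C

A is the only step with nothing outstanding, so it goes first.
E needed A, now all done → E.
That leaves F as the only ready step → F.
Now G and H have their prerequisites met. G has the earlier label, so G next.
B now also ready, so the ready set is {B, H}; B has the earlier label → B.
H is the only step now ready → H.
D is the only step now ready → D.
C needed D, now all done → C.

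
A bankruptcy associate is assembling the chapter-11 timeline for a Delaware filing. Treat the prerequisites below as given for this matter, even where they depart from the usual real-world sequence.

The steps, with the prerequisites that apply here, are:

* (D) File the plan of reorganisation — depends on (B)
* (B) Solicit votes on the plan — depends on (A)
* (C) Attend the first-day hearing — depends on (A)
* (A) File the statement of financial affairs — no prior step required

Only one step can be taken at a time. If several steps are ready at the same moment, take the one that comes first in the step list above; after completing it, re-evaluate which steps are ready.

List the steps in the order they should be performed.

Only (A) has no prerequisites, so it is first.
Now (B) and (C) have their prerequisites met. (B) is listed earlier, so (B) next.
(D) now also ready, so the ready set is {(D), (C)}; (D) is listed earlier → (D).
(C) needed (A), now all done → (C).

(A), (B), (D), (C)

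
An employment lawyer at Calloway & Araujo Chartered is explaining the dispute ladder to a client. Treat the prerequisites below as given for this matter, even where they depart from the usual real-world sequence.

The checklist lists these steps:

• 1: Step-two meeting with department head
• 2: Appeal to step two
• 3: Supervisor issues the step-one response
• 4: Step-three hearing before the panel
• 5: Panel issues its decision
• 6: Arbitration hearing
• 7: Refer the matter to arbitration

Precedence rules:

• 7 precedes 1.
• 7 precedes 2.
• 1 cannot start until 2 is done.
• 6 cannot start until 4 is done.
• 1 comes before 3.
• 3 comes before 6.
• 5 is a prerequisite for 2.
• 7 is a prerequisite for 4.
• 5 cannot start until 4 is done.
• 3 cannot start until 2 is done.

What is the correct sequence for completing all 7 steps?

Only 7 has no prerequisites, so it is first.
4 needed 7, now all done → 4.
5 needed 4, now all done → 5.
That leaves 2 as the only ready step → 2.
That leaves 1 as the only ready step → 1.
3 needed 1 and 2, now all done → 3.
6 is the only step now ready → 6.

7 → 4 → 5 → 2 → 1 → 3 → 6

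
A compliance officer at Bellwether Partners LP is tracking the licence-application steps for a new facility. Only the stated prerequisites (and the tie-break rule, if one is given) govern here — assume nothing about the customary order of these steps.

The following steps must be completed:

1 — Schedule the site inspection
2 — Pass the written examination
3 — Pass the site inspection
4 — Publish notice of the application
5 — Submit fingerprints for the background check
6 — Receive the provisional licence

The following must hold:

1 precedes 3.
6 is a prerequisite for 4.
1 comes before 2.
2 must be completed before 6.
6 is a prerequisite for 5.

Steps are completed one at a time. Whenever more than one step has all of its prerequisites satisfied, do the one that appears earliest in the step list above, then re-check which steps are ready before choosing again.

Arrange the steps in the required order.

1 → 2 → 3 → 6 → 4 → 5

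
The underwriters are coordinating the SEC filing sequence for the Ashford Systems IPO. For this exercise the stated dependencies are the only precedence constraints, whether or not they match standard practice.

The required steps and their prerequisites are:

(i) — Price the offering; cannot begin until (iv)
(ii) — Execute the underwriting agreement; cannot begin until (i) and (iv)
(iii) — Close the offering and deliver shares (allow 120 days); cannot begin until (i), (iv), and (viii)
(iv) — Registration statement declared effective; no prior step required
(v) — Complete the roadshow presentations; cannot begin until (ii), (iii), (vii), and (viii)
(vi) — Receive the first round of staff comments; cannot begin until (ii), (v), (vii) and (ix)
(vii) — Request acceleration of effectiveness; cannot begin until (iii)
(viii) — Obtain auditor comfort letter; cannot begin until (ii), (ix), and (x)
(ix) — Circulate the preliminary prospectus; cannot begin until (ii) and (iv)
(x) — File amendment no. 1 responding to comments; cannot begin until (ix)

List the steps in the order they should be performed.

(iv) (i) (ii) (ix) (x) (viii) (iii) (vii) (v) (vi)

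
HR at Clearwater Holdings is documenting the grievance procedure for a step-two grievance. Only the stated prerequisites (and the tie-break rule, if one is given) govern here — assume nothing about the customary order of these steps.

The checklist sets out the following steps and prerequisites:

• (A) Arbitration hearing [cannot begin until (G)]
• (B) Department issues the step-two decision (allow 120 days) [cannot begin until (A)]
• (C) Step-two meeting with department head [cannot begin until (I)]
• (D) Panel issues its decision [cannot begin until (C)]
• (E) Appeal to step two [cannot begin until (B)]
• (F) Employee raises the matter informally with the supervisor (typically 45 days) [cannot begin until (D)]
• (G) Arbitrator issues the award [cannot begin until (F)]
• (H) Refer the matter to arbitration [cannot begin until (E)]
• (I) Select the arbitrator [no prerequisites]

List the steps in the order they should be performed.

(I) → (C) → (D) → (F) → (G) → (A) → (B) → (E) → (H)

Only (I) has no prerequisites, so it is first.
(C) needed (I), now all done → (C).
That leaves (D) as the only ready step → (D).
(F) needed (D), now all done → (F).
That leaves (G) as the only ready step → (G).
(A) is the only step now ready → (A).
(B) is the only step now ready → (B).
(E) needed (B), now all done → (E).
(H) is the only step now ready → (H).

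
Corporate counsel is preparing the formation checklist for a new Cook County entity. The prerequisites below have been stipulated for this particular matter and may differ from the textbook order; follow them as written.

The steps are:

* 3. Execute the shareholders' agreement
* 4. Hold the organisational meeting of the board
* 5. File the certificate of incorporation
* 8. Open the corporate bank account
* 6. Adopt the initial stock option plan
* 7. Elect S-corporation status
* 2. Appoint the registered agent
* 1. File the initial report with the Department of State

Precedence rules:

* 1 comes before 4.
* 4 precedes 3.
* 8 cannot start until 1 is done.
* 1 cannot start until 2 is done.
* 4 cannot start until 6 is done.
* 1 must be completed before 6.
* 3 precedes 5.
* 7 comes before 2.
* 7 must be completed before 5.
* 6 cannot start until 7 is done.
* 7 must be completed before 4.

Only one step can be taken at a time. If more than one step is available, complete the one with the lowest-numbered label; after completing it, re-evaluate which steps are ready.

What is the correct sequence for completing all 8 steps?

7, 2, 1, 6, 4, 3, 5, 8

7 is the only step with nothing outstanding, so it goes first.
2 needed 7, now all done → 2.
1 is the only step now ready → 1.
Ready: 6 and 8. 6 has the earlier label → 6.
4 now also ready, so the ready set is {4, 8}; 4 has the earlier label → 4.
3 now also ready, so the ready set is {3, 8}; 3 has the earlier label → 3.
5 now also ready, so the ready set is {5, 8}; 5 has the earlier label → 5.
8 needed 1, now all done → 8.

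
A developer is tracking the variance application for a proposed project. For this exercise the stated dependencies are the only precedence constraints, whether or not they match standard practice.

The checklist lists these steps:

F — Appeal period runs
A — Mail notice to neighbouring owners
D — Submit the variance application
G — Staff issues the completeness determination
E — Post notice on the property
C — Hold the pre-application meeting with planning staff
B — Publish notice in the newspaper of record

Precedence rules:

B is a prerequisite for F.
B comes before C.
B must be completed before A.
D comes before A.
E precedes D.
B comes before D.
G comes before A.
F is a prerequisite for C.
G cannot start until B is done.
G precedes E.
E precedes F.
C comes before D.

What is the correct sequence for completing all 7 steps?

B has no prerequisites → B first.
G needed B, now all done → G.
E needed G, now all done → E.
That leaves F as the only ready step → F.
C needed F and B, now all done → C.
D needed E, C and B, now all done → D.
A needed D, G and B, now all done → A.

B, G, E, F, C, D, A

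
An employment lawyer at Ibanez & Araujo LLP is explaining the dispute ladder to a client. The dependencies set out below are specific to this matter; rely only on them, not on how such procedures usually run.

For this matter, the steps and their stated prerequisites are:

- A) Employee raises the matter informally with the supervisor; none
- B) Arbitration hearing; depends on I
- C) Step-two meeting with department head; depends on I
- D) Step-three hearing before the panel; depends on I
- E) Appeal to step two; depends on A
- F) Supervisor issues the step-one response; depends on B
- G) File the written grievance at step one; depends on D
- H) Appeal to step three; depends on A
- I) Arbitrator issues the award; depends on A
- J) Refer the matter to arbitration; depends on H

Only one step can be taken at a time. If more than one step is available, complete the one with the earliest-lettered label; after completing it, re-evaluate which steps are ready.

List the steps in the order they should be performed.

A is the only step with nothing outstanding, so it goes first.
E, H and I are all available; E has the earlier label → E.
Ready: H and I. H has the earlier label → H.
J now also ready, so the ready set is {I, J}; I has the earlier label → I.
B, C and D now also ready, so the ready set is {B, C, D, J}; B has the earlier label → B.
F now also ready, so the ready set is {C, D, F, J}; C has the earlier label → C.
Now D, F and J have their prerequisites met. D has the earlier label, so D next.
G now also ready, so the ready set is {F, G, J}; F has the earlier label → F.
Now G and J have their prerequisites met. G has the earlier label, so G next.
J is the only step now ready → J.

A, E, H, I, B, C, D, F, G, J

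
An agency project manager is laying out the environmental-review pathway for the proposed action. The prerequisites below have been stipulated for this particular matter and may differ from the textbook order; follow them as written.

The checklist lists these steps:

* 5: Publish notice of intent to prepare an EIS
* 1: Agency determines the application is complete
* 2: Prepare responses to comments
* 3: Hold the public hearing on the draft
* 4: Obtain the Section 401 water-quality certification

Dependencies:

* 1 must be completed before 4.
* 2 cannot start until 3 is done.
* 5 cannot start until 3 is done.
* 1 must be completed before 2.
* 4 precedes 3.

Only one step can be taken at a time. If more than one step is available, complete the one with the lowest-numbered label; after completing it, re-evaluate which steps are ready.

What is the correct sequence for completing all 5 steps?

1 is the only step with nothing outstanding, so it goes first.
4 needed 1, now all done → 4.
Next only 3 has its prerequisites met → 3.
Now 2 and 5 have their prerequisites met. 2 has the earlier label, so 2 next.
5 is the only step now ready → 5.

1, 4, 3, 2, 5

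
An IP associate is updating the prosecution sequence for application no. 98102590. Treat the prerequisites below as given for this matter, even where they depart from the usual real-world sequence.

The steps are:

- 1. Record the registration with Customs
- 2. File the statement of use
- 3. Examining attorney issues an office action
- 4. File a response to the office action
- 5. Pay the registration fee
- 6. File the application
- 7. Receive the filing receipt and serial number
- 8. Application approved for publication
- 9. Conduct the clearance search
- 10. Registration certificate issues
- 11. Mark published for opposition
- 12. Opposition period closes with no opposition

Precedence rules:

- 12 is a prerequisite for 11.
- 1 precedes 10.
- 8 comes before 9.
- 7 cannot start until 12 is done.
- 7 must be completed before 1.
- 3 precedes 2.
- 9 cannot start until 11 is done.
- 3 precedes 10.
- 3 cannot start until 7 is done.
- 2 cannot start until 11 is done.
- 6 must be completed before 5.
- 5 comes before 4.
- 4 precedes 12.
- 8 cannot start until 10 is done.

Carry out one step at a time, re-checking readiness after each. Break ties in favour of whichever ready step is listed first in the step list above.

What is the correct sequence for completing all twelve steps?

6, 5, 4, 12, 7, 1, 3, 10, 8, 11, 2, 9

Only 6 has no prerequisites, so it is first.
Next only 5 has its prerequisites met → 5.
That leaves 4 as the only ready step → 4.
12 needed 4, now all done → 12.
Now 7 and 11 have their prerequisites met. 7 is listed earlier, so 7 next.
Ready: 1, 3 and 11. 1 is listed earlier → 1.
Now 3 and 11 have their prerequisites met. 3 is listed earlier, so 3 next.
10 now also ready, so the ready set is {10, 11}; 10 is listed earlier → 10.
Now 8 and 11 have their prerequisites met. 8 is listed earlier, so 8 next.
That leaves 11 as the only ready step → 11.
2 and 9 are both available; 2 is listed earlier → 2.
That leaves 9 as the only ready step → 9.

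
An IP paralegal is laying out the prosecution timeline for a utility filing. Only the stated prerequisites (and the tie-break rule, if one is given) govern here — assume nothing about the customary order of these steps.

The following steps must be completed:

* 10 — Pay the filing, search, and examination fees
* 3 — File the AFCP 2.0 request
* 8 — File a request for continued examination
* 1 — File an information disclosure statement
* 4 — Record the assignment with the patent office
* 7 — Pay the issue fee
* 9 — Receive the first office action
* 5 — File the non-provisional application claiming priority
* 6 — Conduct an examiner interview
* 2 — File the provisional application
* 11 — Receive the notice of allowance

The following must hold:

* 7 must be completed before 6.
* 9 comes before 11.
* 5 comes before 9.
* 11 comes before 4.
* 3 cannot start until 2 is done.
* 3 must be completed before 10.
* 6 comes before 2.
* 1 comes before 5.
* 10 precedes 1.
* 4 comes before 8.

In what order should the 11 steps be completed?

Only 7 has no prerequisites, so it is first.
6 needed 7, now all done → 6.
That leaves 2 as the only ready step → 2.
Next only 3 has its prerequisites met → 3.
10 is the only step now ready → 10.
That leaves 1 as the only ready step → 1.
5 needed 1, now all done → 5.
That leaves 9 as the only ready step → 9.
11 needed 9, now all done → 11.
4 needed 11, now all done → 4.
That leaves 8 as the only ready step → 8.

7 → 6 → 2 → 3 → 10 → 1 → 5 → 9 → 11 → 4 → 8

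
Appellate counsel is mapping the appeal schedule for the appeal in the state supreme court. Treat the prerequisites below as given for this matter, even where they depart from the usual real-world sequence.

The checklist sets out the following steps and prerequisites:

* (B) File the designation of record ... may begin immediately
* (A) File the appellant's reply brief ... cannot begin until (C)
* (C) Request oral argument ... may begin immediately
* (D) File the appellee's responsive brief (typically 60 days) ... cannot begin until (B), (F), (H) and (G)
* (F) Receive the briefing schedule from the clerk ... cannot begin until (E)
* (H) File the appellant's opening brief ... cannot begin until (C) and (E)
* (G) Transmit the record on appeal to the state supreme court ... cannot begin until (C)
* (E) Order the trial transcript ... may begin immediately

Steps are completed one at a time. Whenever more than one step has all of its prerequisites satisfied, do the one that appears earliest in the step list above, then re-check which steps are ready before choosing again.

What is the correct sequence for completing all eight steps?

(B), (C) and (E) have no prerequisites; (B) is listed earlier, so (B) is first.
(C) and (E) are both available; (C) is listed earlier → (C).
(A) and (G) now also ready, so the ready set is {(A), (G), (E)}; (A) is listed earlier → (A).
Ready: (G) and (E). (G) is listed earlier → (G).
That leaves (E) as the only ready step → (E).
(F) and (H) are both available; (F) is listed earlier → (F).
(H) is the only step now ready → (H).
(D) needed (B), (F), (H) and (G), now all done → (D).

(B), (C), (A), (G), (E), (F), (H), (D)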